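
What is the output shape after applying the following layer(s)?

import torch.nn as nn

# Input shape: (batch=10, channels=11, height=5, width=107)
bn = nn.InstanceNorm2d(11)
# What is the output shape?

Input shape: (10, 11, 5, 107)
Output shape: (10, 11, 5, 107)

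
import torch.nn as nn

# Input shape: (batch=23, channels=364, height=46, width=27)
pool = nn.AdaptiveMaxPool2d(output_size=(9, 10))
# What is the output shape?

Input shape: (23, 364, 46, 27)
Output shape: (23, 364, 9, 10)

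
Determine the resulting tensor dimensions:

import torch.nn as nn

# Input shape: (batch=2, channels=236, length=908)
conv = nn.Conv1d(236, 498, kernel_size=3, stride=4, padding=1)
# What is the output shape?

Input shape: (2, 236, 908)
Output shape: (2, 498, 227)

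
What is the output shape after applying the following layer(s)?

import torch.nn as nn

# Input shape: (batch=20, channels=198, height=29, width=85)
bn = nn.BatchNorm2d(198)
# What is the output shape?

Input shape: (20, 198, 29, 85)
Output shape: (20, 198, 29, 85)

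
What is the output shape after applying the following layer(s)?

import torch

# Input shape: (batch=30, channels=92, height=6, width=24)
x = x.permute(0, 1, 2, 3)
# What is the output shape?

Input shape: (30, 92, 6, 24)
Output shape: (30, 92, 6, 24)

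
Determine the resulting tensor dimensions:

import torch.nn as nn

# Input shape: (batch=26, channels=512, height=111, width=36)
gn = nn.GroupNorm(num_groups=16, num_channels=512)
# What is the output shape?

Input shape: (26, 512, 111, 36)
Output shape: (26, 512, 111, 36)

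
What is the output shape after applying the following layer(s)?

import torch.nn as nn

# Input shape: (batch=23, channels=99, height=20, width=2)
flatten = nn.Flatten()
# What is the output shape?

Input shape: (23, 99, 20, 2)
Output shape: (23, 3960)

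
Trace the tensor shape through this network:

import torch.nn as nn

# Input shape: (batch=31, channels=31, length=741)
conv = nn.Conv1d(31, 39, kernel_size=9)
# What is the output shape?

Input shape: (31, 31, 741)
Output shape: (31, 39, 733)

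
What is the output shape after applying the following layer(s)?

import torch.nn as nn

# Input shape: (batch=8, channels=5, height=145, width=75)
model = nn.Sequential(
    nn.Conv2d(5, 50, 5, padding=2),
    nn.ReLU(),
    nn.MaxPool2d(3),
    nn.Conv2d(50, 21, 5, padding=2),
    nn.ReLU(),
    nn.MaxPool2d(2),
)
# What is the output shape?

Input shape: (8, 5, 145, 75)
  -> after first Conv2d: (8, 50, 145, 75)
  -> after first MaxPool2d: (8, 50, 48, 25)
  -> after second Conv2d: (8, 21, 48, 25)
Output shape: (8, 21, 24, 12)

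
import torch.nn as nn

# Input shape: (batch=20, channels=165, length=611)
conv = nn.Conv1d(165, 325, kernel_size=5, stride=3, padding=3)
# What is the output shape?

Input shape: (20, 165, 611)
Output shape: (20, 325, 205)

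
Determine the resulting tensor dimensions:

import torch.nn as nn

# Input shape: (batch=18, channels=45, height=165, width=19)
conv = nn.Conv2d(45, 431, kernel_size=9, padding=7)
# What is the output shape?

Input shape: (18, 45, 165, 19)
Output shape: (18, 431, 171, 25)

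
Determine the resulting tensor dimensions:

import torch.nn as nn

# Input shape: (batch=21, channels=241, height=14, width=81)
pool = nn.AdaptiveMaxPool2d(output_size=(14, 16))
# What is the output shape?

Input shape: (21, 241, 14, 81)
Output shape: (21, 241, 14, 16)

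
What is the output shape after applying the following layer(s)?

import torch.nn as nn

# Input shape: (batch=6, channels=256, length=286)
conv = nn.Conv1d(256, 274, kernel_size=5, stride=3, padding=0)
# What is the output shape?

Input shape: (6, 256, 286)
Output shape: (6, 274, 94)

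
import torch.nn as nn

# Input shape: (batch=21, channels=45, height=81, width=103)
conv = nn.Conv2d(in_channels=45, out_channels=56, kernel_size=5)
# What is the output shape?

Input shape: (21, 45, 81, 103)
Output shape: (21, 56, 77, 99)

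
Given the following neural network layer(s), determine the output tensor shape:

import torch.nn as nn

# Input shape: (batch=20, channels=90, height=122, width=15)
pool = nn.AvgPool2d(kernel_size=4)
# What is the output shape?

Input shape: (20, 90, 122, 15)
Output shape: (20, 90, 30, 3)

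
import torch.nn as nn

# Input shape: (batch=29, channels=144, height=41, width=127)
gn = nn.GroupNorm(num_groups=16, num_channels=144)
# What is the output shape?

Input shape: (29, 144, 41, 127)
Output shape: (29, 144, 41, 127)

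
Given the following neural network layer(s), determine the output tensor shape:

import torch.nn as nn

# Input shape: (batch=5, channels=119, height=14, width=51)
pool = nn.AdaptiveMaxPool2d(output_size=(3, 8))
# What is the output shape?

Input shape: (5, 119, 14, 51)
Output shape: (5, 119, 3, 8)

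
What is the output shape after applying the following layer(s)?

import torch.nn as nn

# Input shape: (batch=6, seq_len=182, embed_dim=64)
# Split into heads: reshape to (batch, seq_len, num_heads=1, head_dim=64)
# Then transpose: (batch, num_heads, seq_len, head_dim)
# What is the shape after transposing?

Input shape: (6, 182, 64)
  -> after reshape: (6, 182, 1, 64)
Output shape: (6, 1, 182, 64)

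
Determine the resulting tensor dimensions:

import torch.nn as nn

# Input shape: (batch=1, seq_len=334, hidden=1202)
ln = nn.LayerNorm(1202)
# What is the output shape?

Input shape: (1, 334, 1202)
Output shape: (1, 334, 1202)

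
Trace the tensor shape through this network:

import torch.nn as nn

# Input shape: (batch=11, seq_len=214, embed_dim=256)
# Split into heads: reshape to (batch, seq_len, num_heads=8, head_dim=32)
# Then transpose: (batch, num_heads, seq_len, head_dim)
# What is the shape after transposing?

Input shape: (11, 214, 256)
  -> after reshape: (11, 214, 8, 32)
Output shape: (11, 8, 214, 32)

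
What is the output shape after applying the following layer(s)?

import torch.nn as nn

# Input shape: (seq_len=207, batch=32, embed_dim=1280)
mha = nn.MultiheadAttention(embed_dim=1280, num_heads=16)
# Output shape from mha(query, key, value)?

Input shape: (207, 32, 1280)
Output shape: (207, 32, 1280)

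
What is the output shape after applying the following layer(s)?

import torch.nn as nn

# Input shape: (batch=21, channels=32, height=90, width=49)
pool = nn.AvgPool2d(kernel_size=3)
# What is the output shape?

Input shape: (21, 32, 90, 49)
Output shape: (21, 32, 30, 16)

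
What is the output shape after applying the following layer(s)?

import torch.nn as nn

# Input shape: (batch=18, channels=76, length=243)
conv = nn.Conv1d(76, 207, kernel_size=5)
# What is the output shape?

Input shape: (18, 76, 243)
Output shape: (18, 207, 239)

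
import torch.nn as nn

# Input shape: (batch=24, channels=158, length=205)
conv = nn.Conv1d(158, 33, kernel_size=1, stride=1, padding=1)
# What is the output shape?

Input shape: (24, 158, 205)
Output shape: (24, 33, 207)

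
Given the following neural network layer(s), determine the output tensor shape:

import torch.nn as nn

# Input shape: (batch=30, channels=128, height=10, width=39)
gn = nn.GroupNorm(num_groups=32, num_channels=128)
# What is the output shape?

Input shape: (30, 128, 10, 39)
Output shape: (30, 128, 10, 39)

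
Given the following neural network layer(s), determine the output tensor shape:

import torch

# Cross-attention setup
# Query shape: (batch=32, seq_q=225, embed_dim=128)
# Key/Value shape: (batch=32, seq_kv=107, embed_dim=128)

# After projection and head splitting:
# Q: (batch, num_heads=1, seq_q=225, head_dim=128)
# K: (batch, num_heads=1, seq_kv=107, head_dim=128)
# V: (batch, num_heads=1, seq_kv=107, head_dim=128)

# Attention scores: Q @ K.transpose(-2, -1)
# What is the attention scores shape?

Input shape: (32, 225, 128)
Output shape: (32, 1, 225, 107)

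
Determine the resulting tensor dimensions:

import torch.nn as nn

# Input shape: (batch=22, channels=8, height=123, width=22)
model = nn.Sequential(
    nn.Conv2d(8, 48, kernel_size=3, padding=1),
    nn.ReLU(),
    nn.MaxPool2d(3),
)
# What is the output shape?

Input shape: (22, 8, 123, 22)
  -> after Conv2d: (22, 48, 123, 22)
  -> after ReLU: (22, 48, 123, 22)
Output shape: (22, 48, 41, 7)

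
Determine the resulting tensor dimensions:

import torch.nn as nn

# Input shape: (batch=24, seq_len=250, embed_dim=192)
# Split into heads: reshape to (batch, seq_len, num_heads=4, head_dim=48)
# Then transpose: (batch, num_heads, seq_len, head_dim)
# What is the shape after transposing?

Input shape: (24, 250, 192)
  -> after reshape: (24, 250, 4, 48)
Output shape: (24, 4, 250, 48)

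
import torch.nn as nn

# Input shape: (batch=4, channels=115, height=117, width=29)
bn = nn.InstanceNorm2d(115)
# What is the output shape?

Input shape: (4, 115, 117, 29)
Output shape: (4, 115, 117, 29)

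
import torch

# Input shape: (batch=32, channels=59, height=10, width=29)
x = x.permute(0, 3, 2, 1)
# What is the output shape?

Input shape: (32, 59, 10, 29)
Output shape: (32, 29, 10, 59)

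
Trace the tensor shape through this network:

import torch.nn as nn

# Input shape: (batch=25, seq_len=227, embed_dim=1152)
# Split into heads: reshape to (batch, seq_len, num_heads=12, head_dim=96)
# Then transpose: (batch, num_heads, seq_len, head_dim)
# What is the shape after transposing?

Input shape: (25, 227, 1152)
  -> after reshape: (25, 227, 12, 96)
Output shape: (25, 12, 227, 96)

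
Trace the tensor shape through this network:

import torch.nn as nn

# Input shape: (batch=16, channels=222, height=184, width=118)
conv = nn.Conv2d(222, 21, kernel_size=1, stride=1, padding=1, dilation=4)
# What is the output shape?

Input shape: (16, 222, 184, 118)
Output shape: (16, 21, 186, 120)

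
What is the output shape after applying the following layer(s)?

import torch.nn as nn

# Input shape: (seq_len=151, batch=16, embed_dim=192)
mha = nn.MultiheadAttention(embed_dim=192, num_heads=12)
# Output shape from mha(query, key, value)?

Input shape: (151, 16, 192)
Output shape: (151, 16, 192)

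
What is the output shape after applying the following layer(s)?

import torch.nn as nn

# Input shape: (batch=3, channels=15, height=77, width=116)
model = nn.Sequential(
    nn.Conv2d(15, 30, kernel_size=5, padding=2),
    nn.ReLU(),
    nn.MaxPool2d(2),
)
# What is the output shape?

Input shape: (3, 15, 77, 116)
  -> after Conv2d: (3, 30, 77, 116)
  -> after ReLU: (3, 30, 77, 116)
Output shape: (3, 30, 38, 58)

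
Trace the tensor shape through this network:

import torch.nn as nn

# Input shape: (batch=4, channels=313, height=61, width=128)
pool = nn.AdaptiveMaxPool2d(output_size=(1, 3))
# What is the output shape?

Input shape: (4, 313, 61, 128)
Output shape: (4, 313, 1, 3)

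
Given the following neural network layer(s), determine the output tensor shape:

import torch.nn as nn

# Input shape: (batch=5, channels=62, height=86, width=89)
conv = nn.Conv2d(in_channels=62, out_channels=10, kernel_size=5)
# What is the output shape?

Input shape: (5, 62, 86, 89)
Output shape: (5, 10, 82, 85)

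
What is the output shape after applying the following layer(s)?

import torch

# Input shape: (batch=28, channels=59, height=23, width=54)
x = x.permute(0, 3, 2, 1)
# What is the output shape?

Input shape: (28, 59, 23, 54)
Output shape: (28, 54, 23, 59)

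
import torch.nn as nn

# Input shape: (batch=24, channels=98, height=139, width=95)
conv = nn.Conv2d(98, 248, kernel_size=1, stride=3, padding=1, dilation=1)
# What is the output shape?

Input shape: (24, 98, 139, 95)
Output shape: (24, 248, 47, 33)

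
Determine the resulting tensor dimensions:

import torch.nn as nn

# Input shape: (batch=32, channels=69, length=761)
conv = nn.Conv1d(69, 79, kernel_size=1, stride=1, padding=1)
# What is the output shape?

Input shape: (32, 69, 761)
Output shape: (32, 79, 763)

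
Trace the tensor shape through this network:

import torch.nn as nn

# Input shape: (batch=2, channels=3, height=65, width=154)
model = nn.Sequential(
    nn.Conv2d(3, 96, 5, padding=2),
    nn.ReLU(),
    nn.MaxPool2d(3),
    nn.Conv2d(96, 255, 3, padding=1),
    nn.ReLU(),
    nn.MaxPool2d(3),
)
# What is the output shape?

Input shape: (2, 3, 65, 154)
  -> after first Conv2d: (2, 96, 65, 154)
  -> after first MaxPool2d: (2, 96, 21, 51)
  -> after second Conv2d: (2, 255, 21, 51)
Output shape: (2, 255, 7, 17)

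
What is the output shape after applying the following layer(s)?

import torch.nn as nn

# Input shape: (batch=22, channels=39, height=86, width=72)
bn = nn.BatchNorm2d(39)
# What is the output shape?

Input shape: (22, 39, 86, 72)
Output shape: (22, 39, 86, 72)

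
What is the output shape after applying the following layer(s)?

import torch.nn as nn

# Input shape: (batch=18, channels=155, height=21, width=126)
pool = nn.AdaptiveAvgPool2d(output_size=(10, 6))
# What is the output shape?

Input shape: (18, 155, 21, 126)
Output shape: (18, 155, 10, 6)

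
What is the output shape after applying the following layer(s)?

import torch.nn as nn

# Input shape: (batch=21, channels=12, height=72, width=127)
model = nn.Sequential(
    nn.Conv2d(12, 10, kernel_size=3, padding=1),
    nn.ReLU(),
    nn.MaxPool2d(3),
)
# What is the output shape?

Input shape: (21, 12, 72, 127)
  -> after Conv2d: (21, 10, 72, 127)
  -> after ReLU: (21, 10, 72, 127)
Output shape: (21, 10, 24, 42)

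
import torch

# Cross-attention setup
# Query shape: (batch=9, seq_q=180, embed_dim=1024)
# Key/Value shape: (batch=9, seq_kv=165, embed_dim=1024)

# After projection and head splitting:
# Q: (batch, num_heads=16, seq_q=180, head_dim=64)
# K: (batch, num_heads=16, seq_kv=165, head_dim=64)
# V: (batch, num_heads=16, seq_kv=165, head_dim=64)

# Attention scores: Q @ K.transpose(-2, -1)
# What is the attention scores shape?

Input shape: (9, 180, 1024)
Output shape: (9, 16, 180, 165)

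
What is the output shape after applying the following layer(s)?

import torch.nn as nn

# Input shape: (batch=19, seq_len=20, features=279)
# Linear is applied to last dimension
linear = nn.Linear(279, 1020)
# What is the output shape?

Input shape: (19, 20, 279)
Output shape: (19, 20, 1020)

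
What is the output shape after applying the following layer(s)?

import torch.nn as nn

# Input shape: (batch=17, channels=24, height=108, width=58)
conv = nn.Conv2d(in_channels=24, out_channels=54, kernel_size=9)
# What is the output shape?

Input shape: (17, 24, 108, 58)
Output shape: (17, 54, 100, 50)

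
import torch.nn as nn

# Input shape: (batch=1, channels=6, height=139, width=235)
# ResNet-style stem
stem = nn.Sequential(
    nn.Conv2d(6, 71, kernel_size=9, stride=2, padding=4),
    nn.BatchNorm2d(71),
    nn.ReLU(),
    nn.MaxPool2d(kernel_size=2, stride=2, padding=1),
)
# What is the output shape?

Input shape: (1, 6, 139, 235)
  -> after Conv2d 9x9 stride=2: (1, 71, 70, 118)
Output shape: (1, 71, 36, 60)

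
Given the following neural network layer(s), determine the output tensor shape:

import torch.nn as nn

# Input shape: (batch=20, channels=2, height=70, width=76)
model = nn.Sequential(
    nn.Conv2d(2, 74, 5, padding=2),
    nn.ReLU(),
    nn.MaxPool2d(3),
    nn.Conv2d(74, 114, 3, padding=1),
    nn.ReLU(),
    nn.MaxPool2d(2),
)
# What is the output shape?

Input shape: (20, 2, 70, 76)
  -> after first Conv2d: (20, 74, 70, 76)
  -> after first MaxPool2d: (20, 74, 23, 25)
  -> after second Conv2d: (20, 114, 23, 25)
Output shape: (20, 114, 11, 12)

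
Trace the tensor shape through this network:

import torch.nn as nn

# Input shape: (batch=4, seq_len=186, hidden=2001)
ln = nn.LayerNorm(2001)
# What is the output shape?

Input shape: (4, 186, 2001)
Output shape: (4, 186, 2001)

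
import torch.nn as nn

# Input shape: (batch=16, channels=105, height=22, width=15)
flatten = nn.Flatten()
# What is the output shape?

Input shape: (16, 105, 22, 15)
Output shape: (16, 34650)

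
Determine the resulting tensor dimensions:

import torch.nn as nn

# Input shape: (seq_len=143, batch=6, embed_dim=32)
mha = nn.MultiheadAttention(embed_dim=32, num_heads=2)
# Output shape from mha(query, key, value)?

Input shape: (143, 6, 32)
Output shape: (143, 6, 32)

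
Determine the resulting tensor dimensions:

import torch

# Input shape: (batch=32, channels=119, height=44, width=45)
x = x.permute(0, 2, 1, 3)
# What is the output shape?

Input shape: (32, 119, 44, 45)
Output shape: (32, 44, 119, 45)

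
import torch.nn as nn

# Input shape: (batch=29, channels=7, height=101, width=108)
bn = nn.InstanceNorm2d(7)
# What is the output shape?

Input shape: (29, 7, 101, 108)
Output shape: (29, 7, 101, 108)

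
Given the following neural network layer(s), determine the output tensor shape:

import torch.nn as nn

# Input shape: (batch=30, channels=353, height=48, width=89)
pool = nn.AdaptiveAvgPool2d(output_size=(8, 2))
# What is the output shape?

Input shape: (30, 353, 48, 89)
Output shape: (30, 353, 8, 2)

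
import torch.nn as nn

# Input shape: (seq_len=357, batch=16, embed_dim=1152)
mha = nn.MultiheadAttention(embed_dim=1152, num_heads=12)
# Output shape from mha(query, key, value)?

Input shape: (357, 16, 1152)
Output shape: (357, 16, 1152)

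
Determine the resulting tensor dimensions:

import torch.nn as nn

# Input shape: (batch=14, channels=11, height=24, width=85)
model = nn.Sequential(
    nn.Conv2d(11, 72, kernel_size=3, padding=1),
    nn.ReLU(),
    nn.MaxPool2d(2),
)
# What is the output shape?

Input shape: (14, 11, 24, 85)
  -> after Conv2d: (14, 72, 24, 85)
  -> after ReLU: (14, 72, 24, 85)
Output shape: (14, 72, 12, 42)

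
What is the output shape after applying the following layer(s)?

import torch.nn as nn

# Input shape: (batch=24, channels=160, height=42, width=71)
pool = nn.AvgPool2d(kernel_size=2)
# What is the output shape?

Input shape: (24, 160, 42, 71)
Output shape: (24, 160, 21, 35)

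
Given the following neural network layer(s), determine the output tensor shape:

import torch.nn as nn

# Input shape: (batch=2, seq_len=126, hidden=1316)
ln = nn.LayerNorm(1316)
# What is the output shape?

Input shape: (2, 126, 1316)
Output shape: (2, 126, 1316)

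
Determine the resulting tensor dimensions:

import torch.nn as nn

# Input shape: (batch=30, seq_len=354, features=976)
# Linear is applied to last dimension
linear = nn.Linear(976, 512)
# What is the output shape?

Input shape: (30, 354, 976)
Output shape: (30, 354, 512)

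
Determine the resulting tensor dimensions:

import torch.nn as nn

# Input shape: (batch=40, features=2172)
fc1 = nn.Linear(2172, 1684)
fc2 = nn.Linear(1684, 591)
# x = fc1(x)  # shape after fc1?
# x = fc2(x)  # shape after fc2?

Input shape: (40, 2172)
  -> after fc1: (40, 1684)
Output shape: (40, 591)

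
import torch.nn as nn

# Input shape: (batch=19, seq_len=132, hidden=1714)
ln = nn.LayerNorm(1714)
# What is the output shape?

Input shape: (19, 132, 1714)
Output shape: (19, 132, 1714)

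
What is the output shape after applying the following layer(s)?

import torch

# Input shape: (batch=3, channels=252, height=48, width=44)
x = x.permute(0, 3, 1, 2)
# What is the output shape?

Input shape: (3, 252, 48, 44)
Output shape: (3, 44, 252, 48)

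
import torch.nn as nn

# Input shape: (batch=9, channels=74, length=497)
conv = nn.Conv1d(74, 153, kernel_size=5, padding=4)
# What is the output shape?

Input shape: (9, 74, 497)
Output shape: (9, 153, 501)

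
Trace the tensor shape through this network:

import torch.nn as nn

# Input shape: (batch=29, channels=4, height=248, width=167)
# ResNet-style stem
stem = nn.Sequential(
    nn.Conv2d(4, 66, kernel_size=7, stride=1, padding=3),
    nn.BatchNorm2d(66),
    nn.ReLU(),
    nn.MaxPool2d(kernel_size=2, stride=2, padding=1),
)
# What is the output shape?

Input shape: (29, 4, 248, 167)
  -> after Conv2d 7x7 stride=1: (29, 66, 248, 167)
Output shape: (29, 66, 125, 84)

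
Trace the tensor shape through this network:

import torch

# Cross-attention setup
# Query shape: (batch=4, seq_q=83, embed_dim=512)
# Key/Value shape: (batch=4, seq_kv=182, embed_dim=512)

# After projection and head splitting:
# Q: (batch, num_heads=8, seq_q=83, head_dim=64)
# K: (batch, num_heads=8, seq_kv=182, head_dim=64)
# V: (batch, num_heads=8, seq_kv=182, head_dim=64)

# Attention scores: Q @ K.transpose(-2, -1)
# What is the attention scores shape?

Input shape: (4, 83, 512)
Output shape: (4, 8, 83, 182)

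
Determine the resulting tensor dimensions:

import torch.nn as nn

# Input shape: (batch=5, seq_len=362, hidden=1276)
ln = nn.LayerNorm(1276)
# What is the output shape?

Input shape: (5, 362, 1276)
Output shape: (5, 362, 1276)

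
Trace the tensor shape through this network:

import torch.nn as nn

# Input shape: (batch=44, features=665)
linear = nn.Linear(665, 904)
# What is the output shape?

Input shape: (44, 665)
Output shape: (44, 904)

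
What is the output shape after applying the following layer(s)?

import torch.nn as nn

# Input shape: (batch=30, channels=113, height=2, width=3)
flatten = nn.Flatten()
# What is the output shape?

Input shape: (30, 113, 2, 3)
Output shape: (30, 678)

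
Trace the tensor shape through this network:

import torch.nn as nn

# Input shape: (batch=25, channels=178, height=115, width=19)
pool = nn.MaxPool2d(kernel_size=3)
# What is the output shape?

Input shape: (25, 178, 115, 19)
Output shape: (25, 178, 38, 6)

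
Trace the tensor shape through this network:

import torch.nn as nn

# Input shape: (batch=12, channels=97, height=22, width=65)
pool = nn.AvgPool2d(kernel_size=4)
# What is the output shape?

Input shape: (12, 97, 22, 65)
Output shape: (12, 97, 5, 16)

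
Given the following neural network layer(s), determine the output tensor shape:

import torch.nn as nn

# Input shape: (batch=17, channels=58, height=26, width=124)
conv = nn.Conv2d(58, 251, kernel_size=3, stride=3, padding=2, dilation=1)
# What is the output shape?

Input shape: (17, 58, 26, 124)
Output shape: (17, 251, 10, 42)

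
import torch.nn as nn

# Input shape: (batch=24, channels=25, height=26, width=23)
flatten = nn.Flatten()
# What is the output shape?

Input shape: (24, 25, 26, 23)
Output shape: (24, 14950)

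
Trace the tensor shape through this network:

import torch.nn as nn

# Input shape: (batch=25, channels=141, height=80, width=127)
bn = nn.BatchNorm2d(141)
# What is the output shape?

Input shape: (25, 141, 80, 127)
Output shape: (25, 141, 80, 127)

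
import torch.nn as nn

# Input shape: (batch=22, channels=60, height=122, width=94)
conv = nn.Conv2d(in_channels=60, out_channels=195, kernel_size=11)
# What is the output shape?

Input shape: (22, 60, 122, 94)
Output shape: (22, 195, 112, 84)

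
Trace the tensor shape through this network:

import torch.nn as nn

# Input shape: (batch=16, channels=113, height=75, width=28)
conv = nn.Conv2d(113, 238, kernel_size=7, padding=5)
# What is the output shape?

Input shape: (16, 113, 75, 28)
Output shape: (16, 238, 79, 32)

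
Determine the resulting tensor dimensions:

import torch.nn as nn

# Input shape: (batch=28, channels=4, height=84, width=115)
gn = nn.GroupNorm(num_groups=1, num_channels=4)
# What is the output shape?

Input shape: (28, 4, 84, 115)
Output shape: (28, 4, 84, 115)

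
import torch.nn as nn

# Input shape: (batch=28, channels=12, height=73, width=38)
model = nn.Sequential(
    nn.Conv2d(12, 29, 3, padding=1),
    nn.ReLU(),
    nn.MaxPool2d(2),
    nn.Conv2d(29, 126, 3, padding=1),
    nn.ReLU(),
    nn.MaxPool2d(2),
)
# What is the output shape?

Input shape: (28, 12, 73, 38)
  -> after first Conv2d: (28, 29, 73, 38)
  -> after first MaxPool2d: (28, 29, 36, 19)
  -> after second Conv2d: (28, 126, 36, 19)
Output shape: (28, 126, 18, 9)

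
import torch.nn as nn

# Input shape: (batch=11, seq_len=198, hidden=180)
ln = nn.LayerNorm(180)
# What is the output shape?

Input shape: (11, 198, 180)
Output shape: (11, 198, 180)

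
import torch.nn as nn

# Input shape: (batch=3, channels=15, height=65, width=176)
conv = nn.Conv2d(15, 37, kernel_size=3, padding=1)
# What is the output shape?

Input shape: (3, 15, 65, 176)
Output shape: (3, 37, 65, 176)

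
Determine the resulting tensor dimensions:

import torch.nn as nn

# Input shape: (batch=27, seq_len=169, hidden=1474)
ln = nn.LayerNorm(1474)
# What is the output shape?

Input shape: (27, 169, 1474)
Output shape: (27, 169, 1474)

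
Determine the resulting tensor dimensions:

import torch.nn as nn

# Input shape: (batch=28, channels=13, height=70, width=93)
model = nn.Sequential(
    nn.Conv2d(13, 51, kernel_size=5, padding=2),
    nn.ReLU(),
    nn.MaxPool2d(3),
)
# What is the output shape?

Input shape: (28, 13, 70, 93)
  -> after Conv2d: (28, 51, 70, 93)
  -> after ReLU: (28, 51, 70, 93)
Output shape: (28, 51, 23, 31)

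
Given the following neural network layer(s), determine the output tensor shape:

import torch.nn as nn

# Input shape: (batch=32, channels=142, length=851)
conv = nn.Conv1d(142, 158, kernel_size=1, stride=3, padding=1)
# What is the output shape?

Input shape: (32, 142, 851)
Output shape: (32, 158, 285)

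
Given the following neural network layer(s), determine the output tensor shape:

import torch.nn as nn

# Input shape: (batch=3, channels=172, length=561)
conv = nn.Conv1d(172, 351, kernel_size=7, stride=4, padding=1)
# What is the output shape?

Input shape: (3, 172, 561)
Output shape: (3, 351, 140)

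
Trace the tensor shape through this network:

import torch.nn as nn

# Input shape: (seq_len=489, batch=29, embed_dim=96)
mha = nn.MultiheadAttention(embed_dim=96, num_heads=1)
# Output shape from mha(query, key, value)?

Input shape: (489, 29, 96)
Output shape: (489, 29, 96)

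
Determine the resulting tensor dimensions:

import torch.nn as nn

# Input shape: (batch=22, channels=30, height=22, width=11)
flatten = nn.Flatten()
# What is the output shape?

Input shape: (22, 30, 22, 11)
Output shape: (22, 7260)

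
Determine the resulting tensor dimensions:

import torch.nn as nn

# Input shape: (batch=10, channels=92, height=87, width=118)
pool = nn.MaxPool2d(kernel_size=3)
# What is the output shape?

Input shape: (10, 92, 87, 118)
Output shape: (10, 92, 29, 39)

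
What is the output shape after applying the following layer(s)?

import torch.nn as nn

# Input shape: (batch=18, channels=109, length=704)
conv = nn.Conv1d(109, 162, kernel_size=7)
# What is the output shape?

Input shape: (18, 109, 704)
Output shape: (18, 162, 698)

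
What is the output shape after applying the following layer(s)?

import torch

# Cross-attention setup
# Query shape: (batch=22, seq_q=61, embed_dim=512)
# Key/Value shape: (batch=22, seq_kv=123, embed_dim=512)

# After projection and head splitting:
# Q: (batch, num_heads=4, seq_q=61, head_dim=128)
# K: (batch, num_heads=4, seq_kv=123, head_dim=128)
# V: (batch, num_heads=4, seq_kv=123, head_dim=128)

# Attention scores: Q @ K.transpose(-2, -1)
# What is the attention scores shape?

Input shape: (22, 61, 512)
Output shape: (22, 4, 61, 123)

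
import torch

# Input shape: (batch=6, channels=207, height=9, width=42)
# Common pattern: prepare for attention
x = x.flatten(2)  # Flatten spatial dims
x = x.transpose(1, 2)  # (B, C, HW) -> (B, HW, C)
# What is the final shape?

Input shape: (6, 207, 9, 42)
  -> after flatten(2): (6, 207, 378)
Output shape: (6, 378, 207)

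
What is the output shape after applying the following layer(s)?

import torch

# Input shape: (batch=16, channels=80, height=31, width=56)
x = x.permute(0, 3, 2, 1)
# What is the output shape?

Input shape: (16, 80, 31, 56)
Output shape: (16, 56, 31, 80)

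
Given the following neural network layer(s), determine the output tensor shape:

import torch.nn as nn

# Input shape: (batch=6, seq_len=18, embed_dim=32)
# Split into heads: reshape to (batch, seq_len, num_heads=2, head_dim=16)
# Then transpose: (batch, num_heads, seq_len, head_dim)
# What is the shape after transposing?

Input shape: (6, 18, 32)
  -> after reshape: (6, 18, 2, 16)
Output shape: (6, 2, 18, 16)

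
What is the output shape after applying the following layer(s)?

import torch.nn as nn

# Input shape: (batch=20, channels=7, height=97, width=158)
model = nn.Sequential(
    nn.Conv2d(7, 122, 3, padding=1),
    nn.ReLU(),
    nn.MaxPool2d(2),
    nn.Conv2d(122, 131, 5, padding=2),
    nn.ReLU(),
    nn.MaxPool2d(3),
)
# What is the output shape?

Input shape: (20, 7, 97, 158)
  -> after first Conv2d: (20, 122, 97, 158)
  -> after first MaxPool2d: (20, 122, 48, 79)
  -> after second Conv2d: (20, 131, 48, 79)
Output shape: (20, 131, 16, 26)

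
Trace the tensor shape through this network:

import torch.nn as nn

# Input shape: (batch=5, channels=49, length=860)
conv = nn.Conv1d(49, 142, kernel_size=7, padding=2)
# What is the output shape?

Input shape: (5, 49, 860)
Output shape: (5, 142, 858)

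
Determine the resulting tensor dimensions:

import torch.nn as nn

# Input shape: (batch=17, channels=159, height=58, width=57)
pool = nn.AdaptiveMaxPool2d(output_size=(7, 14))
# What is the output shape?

Input shape: (17, 159, 58, 57)
Output shape: (17, 159, 7, 14)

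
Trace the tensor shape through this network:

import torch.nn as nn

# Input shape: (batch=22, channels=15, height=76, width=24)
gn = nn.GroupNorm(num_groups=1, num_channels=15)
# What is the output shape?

Input shape: (22, 15, 76, 24)
Output shape: (22, 15, 76, 24)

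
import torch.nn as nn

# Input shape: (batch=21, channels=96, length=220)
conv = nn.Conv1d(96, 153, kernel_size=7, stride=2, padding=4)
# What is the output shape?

Input shape: (21, 96, 220)
Output shape: (21, 153, 111)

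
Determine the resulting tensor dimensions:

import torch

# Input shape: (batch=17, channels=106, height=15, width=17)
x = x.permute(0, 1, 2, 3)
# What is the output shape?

Input shape: (17, 106, 15, 17)
Output shape: (17, 106, 15, 17)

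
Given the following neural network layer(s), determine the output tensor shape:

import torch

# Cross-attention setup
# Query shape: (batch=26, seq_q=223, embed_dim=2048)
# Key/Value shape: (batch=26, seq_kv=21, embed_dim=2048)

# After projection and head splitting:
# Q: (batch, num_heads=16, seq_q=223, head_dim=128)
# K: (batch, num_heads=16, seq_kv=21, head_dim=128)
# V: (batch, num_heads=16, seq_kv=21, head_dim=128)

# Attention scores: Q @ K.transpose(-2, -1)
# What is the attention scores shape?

Input shape: (26, 223, 2048)
Output shape: (26, 16, 223, 21)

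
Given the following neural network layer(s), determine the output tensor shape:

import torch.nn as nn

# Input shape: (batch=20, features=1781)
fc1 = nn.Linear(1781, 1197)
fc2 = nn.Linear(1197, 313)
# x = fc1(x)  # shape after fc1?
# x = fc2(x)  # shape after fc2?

Input shape: (20, 1781)
  -> after fc1: (20, 1197)
Output shape: (20, 313)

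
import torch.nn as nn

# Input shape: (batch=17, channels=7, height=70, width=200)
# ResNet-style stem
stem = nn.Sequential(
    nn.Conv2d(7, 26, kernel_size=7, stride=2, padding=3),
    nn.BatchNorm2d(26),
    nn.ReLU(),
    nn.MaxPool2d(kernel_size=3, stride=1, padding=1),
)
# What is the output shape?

Input shape: (17, 7, 70, 200)
  -> after Conv2d 7x7 stride=2: (17, 26, 35, 100)
Output shape: (17, 26, 35, 100)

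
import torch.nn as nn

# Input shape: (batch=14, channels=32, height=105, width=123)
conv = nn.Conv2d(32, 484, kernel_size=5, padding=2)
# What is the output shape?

Input shape: (14, 32, 105, 123)
Output shape: (14, 484, 105, 123)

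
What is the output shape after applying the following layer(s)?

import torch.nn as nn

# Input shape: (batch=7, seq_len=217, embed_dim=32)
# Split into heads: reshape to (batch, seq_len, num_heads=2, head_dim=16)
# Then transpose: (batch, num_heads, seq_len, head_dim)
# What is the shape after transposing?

Input shape: (7, 217, 32)
  -> after reshape: (7, 217, 2, 16)
Output shape: (7, 2, 217, 16)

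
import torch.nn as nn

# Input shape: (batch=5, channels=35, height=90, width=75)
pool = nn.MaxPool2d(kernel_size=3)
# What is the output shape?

Input shape: (5, 35, 90, 75)
Output shape: (5, 35, 30, 25)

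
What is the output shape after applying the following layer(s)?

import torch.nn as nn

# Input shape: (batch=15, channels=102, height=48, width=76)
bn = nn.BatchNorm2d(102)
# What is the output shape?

Input shape: (15, 102, 48, 76)
Output shape: (15, 102, 48, 76)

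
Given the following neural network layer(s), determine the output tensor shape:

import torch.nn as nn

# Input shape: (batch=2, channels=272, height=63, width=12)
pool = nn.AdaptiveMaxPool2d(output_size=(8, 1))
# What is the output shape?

Input shape: (2, 272, 63, 12)
Output shape: (2, 272, 8, 1)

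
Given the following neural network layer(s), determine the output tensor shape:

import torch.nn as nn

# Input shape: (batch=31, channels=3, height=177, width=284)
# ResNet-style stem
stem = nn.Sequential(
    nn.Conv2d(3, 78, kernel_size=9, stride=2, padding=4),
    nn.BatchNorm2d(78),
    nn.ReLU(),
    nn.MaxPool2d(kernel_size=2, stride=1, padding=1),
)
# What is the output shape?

Input shape: (31, 3, 177, 284)
  -> after Conv2d 9x9 stride=2: (31, 78, 89, 142)
Output shape: (31, 78, 90, 143)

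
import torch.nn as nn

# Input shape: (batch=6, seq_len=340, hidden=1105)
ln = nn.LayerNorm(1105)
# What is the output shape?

Input shape: (6, 340, 1105)
Output shape: (6, 340, 1105)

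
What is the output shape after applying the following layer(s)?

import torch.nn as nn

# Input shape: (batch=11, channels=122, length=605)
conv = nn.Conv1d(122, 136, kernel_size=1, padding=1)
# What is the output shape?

Input shape: (11, 122, 605)
Output shape: (11, 136, 607)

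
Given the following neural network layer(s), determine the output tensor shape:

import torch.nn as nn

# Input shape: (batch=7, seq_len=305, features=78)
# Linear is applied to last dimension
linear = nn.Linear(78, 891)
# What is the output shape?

Input shape: (7, 305, 78)
Output shape: (7, 305, 891)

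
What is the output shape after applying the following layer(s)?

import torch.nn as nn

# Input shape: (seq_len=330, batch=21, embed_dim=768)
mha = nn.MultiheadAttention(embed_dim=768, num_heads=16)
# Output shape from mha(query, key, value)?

Input shape: (330, 21, 768)
Output shape: (330, 21, 768)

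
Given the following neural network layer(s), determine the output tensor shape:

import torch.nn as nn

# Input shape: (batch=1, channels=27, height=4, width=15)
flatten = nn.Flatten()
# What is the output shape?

Input shape: (1, 27, 4, 15)
Output shape: (1, 1620)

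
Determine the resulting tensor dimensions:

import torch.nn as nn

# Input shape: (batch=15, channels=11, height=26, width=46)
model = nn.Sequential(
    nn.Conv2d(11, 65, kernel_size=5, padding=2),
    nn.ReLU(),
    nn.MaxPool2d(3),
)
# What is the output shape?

Input shape: (15, 11, 26, 46)
  -> after Conv2d: (15, 65, 26, 46)
  -> after ReLU: (15, 65, 26, 46)
Output shape: (15, 65, 8, 15)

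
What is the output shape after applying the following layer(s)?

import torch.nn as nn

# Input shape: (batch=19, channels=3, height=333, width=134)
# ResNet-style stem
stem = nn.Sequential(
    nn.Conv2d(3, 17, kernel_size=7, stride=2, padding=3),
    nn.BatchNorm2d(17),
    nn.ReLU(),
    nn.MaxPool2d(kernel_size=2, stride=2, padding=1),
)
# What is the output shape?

Input shape: (19, 3, 333, 134)
  -> after Conv2d 7x7 stride=2: (19, 17, 167, 67)
Output shape: (19, 17, 84, 34)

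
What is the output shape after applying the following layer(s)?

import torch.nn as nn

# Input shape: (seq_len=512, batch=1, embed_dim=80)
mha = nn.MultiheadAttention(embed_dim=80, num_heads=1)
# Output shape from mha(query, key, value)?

Input shape: (512, 1, 80)
Output shape: (512, 1, 80)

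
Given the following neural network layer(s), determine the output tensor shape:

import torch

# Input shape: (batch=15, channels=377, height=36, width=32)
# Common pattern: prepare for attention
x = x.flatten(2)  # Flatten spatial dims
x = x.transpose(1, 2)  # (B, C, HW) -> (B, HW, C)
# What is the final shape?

Input shape: (15, 377, 36, 32)
  -> after flatten(2): (15, 377, 1152)
Output shape: (15, 1152, 377)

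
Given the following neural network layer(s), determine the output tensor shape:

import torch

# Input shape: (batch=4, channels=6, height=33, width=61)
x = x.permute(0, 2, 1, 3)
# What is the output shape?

Input shape: (4, 6, 33, 61)
Output shape: (4, 33, 6, 61)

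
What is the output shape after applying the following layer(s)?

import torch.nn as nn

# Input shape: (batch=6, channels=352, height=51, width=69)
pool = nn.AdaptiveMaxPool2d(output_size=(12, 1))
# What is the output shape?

Input shape: (6, 352, 51, 69)
Output shape: (6, 352, 12, 1)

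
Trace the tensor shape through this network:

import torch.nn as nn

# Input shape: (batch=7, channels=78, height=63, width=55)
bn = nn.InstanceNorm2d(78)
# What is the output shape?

Input shape: (7, 78, 63, 55)
Output shape: (7, 78, 63, 55)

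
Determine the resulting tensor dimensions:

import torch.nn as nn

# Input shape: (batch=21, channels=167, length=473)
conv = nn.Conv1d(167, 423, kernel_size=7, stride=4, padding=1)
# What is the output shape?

Input shape: (21, 167, 473)
Output shape: (21, 423, 118)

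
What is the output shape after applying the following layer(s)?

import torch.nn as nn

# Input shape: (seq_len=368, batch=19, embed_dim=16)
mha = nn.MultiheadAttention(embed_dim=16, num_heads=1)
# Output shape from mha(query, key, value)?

Input shape: (368, 19, 16)
Output shape: (368, 19, 16)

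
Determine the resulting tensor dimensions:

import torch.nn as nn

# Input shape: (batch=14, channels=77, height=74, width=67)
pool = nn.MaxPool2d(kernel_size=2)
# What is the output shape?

Input shape: (14, 77, 74, 67)
Output shape: (14, 77, 37, 33)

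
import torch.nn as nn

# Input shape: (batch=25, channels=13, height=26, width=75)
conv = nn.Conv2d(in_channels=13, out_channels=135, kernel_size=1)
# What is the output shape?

Input shape: (25, 13, 26, 75)
Output shape: (25, 135, 26, 75)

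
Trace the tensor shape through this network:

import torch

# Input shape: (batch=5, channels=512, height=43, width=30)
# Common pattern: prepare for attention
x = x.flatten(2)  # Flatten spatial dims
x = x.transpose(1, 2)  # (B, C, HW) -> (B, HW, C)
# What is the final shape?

Input shape: (5, 512, 43, 30)
  -> after flatten(2): (5, 512, 1290)
Output shape: (5, 1290, 512)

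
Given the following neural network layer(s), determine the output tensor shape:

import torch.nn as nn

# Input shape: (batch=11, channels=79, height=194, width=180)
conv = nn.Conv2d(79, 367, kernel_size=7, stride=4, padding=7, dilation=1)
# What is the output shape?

Input shape: (11, 79, 194, 180)
Output shape: (11, 367, 51, 47)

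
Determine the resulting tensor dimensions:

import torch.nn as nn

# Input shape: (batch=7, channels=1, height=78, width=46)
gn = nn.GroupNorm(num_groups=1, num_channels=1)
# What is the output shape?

Input shape: (7, 1, 78, 46)
Output shape: (7, 1, 78, 46)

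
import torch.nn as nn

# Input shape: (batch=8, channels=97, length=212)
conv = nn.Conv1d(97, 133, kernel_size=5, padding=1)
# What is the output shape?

Input shape: (8, 97, 212)
Output shape: (8, 133, 210)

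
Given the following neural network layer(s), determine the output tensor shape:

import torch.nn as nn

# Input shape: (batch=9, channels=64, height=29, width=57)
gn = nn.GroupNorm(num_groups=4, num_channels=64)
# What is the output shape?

Input shape: (9, 64, 29, 57)
Output shape: (9, 64, 29, 57)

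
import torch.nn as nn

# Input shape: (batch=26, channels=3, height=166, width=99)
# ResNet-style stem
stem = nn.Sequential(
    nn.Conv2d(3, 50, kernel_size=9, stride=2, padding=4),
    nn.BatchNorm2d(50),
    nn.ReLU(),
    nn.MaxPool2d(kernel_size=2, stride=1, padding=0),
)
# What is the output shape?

Input shape: (26, 3, 166, 99)
  -> after Conv2d 9x9 stride=2: (26, 50, 83, 50)
Output shape: (26, 50, 82, 49)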